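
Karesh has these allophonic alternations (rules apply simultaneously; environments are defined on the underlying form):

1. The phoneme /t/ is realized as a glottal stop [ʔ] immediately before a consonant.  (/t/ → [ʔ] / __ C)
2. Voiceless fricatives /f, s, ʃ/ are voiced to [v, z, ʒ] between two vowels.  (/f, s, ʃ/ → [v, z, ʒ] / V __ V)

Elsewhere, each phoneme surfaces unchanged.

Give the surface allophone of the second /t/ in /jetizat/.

/t/ (word-final) is in the target of rule 1 but the environment (immediately before a consonant) is not met → [t].

[t]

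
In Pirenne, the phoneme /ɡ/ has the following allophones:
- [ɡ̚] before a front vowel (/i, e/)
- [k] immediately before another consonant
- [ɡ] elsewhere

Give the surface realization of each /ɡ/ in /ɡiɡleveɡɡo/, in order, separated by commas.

Occurrence 1 (position 1): before a front vowel (/i, e/) → [ɡ̚].
Occurrence 2 (position 3): immediately before another consonant → [k].
Occurrence 3 (position 8): immediately before another consonant → [k].
Occurrence 4 (position 9): no conditioning environment matches → elsewhere allophone [ɡ].

[ɡ̚], [k], [k], [ɡ]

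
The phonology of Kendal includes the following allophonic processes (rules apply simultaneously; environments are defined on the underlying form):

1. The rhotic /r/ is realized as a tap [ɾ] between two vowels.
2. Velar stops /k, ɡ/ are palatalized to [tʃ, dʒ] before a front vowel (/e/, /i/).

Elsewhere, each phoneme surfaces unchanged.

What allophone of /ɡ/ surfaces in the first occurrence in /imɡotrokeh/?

/ɡ/ (between /m/ and /o/) fails the environment for rule 2, so it stays [ɡ].

[ɡ]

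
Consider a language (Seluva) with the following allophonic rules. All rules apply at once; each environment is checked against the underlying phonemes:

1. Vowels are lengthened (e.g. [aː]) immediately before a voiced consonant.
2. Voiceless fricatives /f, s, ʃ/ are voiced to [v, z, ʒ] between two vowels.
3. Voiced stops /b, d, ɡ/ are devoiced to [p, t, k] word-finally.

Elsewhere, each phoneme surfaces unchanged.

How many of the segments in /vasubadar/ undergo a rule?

4

Segments that undergo a rule: /s/ → [z] (rule 2); /u/ → [uː] (rule 1); /a/ → [aː] (rule 1); /a/ → [aː] (rule 1).
All other segments surface unchanged.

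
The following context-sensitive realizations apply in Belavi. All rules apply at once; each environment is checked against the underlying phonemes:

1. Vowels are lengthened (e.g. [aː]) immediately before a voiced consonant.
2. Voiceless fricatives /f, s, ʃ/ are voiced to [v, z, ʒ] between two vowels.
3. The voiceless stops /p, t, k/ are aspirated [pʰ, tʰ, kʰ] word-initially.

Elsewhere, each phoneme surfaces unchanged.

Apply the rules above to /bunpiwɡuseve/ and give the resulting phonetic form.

/b/ — not in any rule's target class → [b].
/u/ — between /b/ and /n/, before a voiced consonant — surfaces as [uː] (rule 1).
/n/ — not in any rule's target class → [n].
/p/ (between /n/ and /i/) is in the target of rule 3 but the environment (word-initially) is not met → [p].
/i/ — between /p/ and /w/, before a voiced consonant — surfaces as [iː] (rule 1).
/w/ stays [w].
/ɡ/ (between /w/ and /u/): no rule targets it → [ɡ].
/u/ (between /ɡ/ and /s/) fails the environment for rule 1, so it stays [u].
/s/ (between /u/ and /e/) occurs between two vowels → [z] by rule 2.
/e/ meets the environment for rule 1 (before a voiced consonant) → [eː].
/v/ stays [v].
/e/ (word-final): rule 1 targets it, but not before a voiced consonant → unchanged [e].

[buːnpiːwɡuzeːve]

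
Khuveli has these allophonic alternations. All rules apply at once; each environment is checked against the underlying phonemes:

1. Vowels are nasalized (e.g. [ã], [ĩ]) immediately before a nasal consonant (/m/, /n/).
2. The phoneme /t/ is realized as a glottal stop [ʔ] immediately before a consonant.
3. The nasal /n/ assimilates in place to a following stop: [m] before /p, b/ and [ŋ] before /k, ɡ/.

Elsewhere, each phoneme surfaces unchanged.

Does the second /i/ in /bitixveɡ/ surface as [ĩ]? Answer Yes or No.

No

/i/ — between /t/ and /x/; rule 1 does not apply here → [i].
The actual realization is [i], not [ĩ].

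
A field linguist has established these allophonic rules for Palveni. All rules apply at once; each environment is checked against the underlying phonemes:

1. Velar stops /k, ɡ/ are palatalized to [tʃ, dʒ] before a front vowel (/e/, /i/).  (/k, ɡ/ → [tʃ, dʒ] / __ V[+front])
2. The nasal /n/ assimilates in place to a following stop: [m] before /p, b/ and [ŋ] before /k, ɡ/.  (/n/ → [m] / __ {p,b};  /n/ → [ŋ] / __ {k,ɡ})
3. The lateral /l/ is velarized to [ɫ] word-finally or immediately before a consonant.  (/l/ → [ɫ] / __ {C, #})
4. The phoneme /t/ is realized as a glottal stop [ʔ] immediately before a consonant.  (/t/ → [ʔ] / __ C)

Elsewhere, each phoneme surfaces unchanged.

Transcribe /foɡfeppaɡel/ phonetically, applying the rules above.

/ɡ/ (between /o/ and /f/) fails the environment for rule 1, so it stays [ɡ].
/ɡ/ meets the environment for rule 1 (before a front vowel) → [dʒ].
/l/ (word-final): word-finally or immediately before a consonant, so rule 3 applies → [ɫ].

[foɡfeppadʒeɫ]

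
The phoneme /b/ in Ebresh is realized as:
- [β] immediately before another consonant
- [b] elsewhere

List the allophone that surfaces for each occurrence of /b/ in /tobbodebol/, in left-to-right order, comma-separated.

[β], [b], [b]

Occurrence 1 (position 3): immediately before another consonant → [β].
Occurrence 2 (position 4): no conditioning environment matches → elsewhere allophone [b].
Occurrence 3 (position 8): no conditioning environment matches → elsewhere allophone [b].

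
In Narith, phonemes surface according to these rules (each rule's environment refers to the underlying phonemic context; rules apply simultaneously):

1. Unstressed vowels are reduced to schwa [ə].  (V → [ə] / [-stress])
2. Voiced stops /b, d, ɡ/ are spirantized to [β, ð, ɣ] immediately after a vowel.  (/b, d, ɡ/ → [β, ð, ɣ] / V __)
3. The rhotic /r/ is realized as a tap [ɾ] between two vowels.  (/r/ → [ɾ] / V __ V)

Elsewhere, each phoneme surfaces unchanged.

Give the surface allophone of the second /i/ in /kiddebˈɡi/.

/i/ (word-final): rule 1 targets it, but not in an unstressed syllable → unchanged [i].

[i]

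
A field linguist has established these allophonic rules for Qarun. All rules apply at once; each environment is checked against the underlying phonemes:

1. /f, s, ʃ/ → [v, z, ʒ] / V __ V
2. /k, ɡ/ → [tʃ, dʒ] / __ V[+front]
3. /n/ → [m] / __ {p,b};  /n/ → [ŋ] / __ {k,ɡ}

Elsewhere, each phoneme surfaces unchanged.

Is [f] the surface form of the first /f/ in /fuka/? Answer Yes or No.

Yes

/f/ (word-initial): rule 1 targets it, but not between two vowels → unchanged [f].
The actual realization is [f], which matches [f].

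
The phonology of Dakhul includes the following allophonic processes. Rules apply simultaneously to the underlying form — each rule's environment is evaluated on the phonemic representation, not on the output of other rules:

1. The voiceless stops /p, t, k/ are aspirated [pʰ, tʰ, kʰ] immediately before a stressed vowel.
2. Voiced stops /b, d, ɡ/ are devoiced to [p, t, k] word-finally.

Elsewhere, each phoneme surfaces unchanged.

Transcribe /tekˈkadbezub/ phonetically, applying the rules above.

/t/ (word-initial) fails the environment for rule 1, so it stays [t].
/e/ — not in any rule's target class → [e].
/k/ (between /e/ and /k/) is in the target of rule 1 but the environment (immediately before a stressed vowel) is not met → [k].
/k/ (between /k/ and /a/): immediately before a stressed vowel, so rule 1 applies → [kʰ].
/a/ (between /k/ and /d/) is unaffected → [a].
/d/ (between /a/ and /b/): rule 2 targets it, but not word-finally → unchanged [d].
/b/ (between /d/ and /e/): rule 2 targets it, but not word-finally → unchanged [b].
/e/ stays [e].
/z/ — not in any rule's target class → [z].
/u/ — not in any rule's target class → [u].
Rule 2 applies to /b/ (word-final: word-finally) → [p].

[tekˈkʰadbezup]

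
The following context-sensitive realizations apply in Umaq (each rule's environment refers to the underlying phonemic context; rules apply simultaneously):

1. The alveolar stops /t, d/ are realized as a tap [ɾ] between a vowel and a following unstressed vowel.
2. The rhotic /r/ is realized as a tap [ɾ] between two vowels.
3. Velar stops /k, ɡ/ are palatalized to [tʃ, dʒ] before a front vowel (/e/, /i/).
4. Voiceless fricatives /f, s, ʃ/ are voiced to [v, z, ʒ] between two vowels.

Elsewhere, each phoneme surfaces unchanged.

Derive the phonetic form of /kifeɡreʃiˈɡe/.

/k/ meets the environment for rule 3 (before a front vowel) → [tʃ].
/i/ (between /k/ and /f/): no rule targets it → [i].
/f/ meets the environment for rule 4 (between two vowels) → [v].
/e/ stays [e].
/ɡ/ (between /e/ and /r/) is in the target of rule 3 but the environment (before a front vowel) is not met → [ɡ].
/r/ — between /ɡ/ and /e/; rule 2 does not apply here → [r].
/e/ (between /r/ and /ʃ/) is unaffected → [e].
/ʃ/ (between /e/ and /i/) occurs between two vowels → [ʒ] by rule 4.
/i/ (between /ʃ/ and /ɡ/): no rule targets it → [i].
/ɡ/ meets the environment for rule 3 (before a front vowel) → [dʒ].
/e/ — not in any rule's target class → [e].

[tʃiveɡreʒiˈdʒe]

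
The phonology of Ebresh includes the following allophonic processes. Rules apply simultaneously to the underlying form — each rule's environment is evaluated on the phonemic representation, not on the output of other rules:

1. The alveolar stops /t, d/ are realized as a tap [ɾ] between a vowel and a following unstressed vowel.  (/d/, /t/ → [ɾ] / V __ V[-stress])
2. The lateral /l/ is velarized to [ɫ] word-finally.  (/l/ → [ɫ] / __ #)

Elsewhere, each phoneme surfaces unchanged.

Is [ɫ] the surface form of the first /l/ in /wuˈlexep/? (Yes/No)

/l/ (between /u/ and /e/) fails the environment for rule 2, so it stays [l].
The actual realization is [l], not [ɫ].

No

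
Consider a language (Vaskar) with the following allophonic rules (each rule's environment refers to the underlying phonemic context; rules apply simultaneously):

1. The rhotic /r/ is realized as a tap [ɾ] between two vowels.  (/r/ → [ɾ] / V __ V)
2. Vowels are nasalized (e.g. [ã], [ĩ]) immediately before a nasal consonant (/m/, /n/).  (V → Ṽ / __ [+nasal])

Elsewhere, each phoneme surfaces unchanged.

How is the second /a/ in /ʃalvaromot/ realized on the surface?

/a/ (between /v/ and /r/) fails the environment for rule 2, so it stays [a].

[a]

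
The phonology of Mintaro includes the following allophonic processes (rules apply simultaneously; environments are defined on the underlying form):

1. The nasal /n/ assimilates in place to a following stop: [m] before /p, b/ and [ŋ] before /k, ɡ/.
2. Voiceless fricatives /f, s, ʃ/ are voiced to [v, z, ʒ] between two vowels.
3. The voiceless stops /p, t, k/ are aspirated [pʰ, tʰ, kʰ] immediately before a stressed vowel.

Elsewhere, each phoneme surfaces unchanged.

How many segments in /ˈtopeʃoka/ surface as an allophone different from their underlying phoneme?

Segments that undergo a rule: /t/ → [tʰ] (rule 3); /ʃ/ → [ʒ] (rule 2).
All other segments surface unchanged.

2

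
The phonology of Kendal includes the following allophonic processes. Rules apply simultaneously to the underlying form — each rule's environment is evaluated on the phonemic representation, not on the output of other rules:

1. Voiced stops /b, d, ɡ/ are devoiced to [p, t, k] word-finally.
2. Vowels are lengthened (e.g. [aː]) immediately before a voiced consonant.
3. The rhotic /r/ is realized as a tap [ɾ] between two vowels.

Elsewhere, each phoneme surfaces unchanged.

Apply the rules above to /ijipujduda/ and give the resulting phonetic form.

/i/ — word-initial, before a voiced consonant — surfaces as [iː] (rule 2).
/j/ stays [j].
/i/ — between /j/ and /p/; rule 2 does not apply here → [i].
/p/ (between /i/ and /u/) is unaffected → [p].
/u/ meets the environment for rule 2 (before a voiced consonant) → [uː].
/j/ (between /u/ and /d/) is unaffected → [j].
/d/ (between /j/ and /u/) is in the target of rule 1 but the environment (word-finally) is not met → [d].
/u/ meets the environment for rule 2 (before a voiced consonant) → [uː].
/d/ (between /u/ and /a/): rule 1 targets it, but not word-finally → unchanged [d].
/a/ (word-final) fails the environment for rule 2, so it stays [a].

[iːjipuːjduːda]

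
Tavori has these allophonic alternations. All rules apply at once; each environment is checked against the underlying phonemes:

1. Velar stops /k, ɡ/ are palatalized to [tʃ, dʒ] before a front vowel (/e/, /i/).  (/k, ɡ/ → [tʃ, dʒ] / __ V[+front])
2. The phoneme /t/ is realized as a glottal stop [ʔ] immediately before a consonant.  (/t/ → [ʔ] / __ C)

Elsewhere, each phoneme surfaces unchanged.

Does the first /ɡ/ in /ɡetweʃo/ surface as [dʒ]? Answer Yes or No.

/ɡ/ meets the environment for rule 1 (before a front vowel) → [dʒ].
The actual realization is [dʒ], which matches [dʒ].

Yes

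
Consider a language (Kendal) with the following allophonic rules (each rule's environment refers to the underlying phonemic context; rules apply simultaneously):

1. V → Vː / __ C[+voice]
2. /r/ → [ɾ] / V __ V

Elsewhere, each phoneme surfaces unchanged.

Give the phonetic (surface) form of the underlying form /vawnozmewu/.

/v/ — not in any rule's target class → [v].
/a/ — between /v/ and /w/, before a voiced consonant — surfaces as [aː] (rule 1).
/w/ (between /a/ and /n/): no rule targets it → [w].
/n/ stays [n].
/o/ (between /n/ and /z/) occurs before a voiced consonant → [oː] by rule 1.
/z/ (between /o/ and /m/): no rule targets it → [z].
/m/ — not in any rule's target class → [m].
/e/ meets the environment for rule 1 (before a voiced consonant) → [eː].
/w/ stays [w].
/u/ (word-final) is in the target of rule 1 but the environment (before a voiced consonant) is not met → [u].

[vaːwnoːzmeːwu]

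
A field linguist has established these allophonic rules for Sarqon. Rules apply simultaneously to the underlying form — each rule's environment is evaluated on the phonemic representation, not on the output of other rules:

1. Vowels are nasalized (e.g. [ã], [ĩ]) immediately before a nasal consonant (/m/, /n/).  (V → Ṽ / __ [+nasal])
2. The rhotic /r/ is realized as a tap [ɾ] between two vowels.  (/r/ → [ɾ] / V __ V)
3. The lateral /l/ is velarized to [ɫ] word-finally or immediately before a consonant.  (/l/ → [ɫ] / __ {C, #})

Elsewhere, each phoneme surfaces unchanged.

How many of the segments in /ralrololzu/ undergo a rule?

Segments that undergo a rule: /l/ → [ɫ] (rule 3); /l/ → [ɫ] (rule 3).
All other segments surface unchanged.

2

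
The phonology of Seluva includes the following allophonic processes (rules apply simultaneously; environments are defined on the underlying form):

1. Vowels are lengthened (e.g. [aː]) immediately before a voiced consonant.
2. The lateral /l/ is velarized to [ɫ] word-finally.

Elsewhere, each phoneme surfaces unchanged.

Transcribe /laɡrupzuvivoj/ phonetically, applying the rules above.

/l/ (word-initial) is in the target of rule 2 but the environment (word-finally) is not met → [l].
/a/ meets the environment for rule 1 (before a voiced consonant) → [aː].
/ɡ/ (between /a/ and /r/) is unaffected → [ɡ].
/r/ (between /ɡ/ and /u/) is unaffected → [r].
/u/ (between /r/ and /p/): rule 1 targets it, but not before a voiced consonant → unchanged [u].
/p/ stays [p].
/z/ (between /p/ and /u/) is unaffected → [z].
/u/ (between /z/ and /v/): before a voiced consonant, so rule 1 applies → [uː].
/v/ (between /u/ and /i/): no rule targets it → [v].
/i/ — between /v/ and /v/, before a voiced consonant — surfaces as [iː] (rule 1).
/v/ (between /i/ and /o/): no rule targets it → [v].
/o/ (between /v/ and /j/) occurs before a voiced consonant → [oː] by rule 1.
/j/ stays [j].

[laːɡrupzuːviːvoːj]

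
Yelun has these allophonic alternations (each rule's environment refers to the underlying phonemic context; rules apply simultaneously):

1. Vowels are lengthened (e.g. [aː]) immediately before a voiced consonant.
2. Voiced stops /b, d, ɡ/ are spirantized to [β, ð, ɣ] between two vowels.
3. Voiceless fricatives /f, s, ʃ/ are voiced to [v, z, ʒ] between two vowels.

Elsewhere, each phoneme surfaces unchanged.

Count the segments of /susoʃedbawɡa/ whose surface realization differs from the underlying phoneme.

Segments that undergo a rule: /s/ → [z] (rule 3); /ʃ/ → [ʒ] (rule 3); /e/ → [eː] (rule 1); /a/ → [aː] (rule 1).
All other segments surface unchanged.

4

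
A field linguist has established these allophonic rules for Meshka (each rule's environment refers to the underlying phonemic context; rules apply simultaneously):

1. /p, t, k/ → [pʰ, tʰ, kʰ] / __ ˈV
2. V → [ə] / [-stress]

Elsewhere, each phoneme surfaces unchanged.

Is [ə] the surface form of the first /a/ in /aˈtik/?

Yes

/a/ meets the environment for rule 2 (in an unstressed syllable) → [ə].
The actual realization is [ə], which matches [ə].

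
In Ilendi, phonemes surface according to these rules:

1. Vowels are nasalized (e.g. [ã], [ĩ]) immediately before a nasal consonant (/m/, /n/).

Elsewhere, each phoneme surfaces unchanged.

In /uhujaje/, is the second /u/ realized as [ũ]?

/u/ (between /h/ and /j/): rule 1 targets it, but not before a nasal consonant → unchanged [u].
The actual realization is [u], not [ũ].

No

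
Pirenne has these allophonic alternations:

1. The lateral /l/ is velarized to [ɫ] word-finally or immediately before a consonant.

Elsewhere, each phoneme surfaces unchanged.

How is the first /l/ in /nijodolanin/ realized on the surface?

[l]

/l/ (between /o/ and /a/): rule 1 targets it, but not word-finally or immediately before a consonant → unchanged [l].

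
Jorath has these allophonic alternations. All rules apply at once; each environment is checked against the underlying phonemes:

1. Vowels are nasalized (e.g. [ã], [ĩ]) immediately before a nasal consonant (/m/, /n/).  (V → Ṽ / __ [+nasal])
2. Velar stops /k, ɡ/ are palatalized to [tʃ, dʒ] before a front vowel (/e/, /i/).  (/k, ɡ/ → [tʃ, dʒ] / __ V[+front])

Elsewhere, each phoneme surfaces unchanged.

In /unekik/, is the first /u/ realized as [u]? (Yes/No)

No

/u/ (word-initial): before a nasal consonant, so rule 1 applies → [ũ].
The actual realization is [ũ], not [u].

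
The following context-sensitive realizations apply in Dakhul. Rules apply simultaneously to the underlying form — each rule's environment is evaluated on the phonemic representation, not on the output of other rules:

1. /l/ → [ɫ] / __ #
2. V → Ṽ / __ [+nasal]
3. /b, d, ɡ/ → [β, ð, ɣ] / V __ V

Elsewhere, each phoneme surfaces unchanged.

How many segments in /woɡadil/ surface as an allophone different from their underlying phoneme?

3

Segments that undergo a rule: /ɡ/ → [ɣ] (rule 3); /d/ → [ð] (rule 3); /l/ → [ɫ] (rule 1).
All other segments surface unchanged.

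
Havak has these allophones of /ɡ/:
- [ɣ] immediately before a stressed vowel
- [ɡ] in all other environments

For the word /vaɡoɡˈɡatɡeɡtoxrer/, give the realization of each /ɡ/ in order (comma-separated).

Occurrence 1 (position 3): no conditioning environment matches → elsewhere allophone [ɡ].
Occurrence 2 (position 5): no conditioning environment matches → elsewhere allophone [ɡ].
Occurrence 3 (position 6): immediately before a stressed vowel → [ɣ].
Occurrence 4 (position 9): no conditioning environment matches → elsewhere allophone [ɡ].
Occurrence 5 (position 11): no conditioning environment matches → elsewhere allophone [ɡ].

[ɡ], [ɡ], [ɣ], [ɡ], [ɡ]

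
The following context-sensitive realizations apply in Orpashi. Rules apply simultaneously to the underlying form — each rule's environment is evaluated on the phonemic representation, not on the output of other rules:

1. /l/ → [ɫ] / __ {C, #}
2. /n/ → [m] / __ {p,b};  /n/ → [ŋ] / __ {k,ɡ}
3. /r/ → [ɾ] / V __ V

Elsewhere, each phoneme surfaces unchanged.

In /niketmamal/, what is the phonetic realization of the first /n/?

/n/ (word-initial): rule 2 targets it, but not before a labial or velar stop → unchanged [n].

[n]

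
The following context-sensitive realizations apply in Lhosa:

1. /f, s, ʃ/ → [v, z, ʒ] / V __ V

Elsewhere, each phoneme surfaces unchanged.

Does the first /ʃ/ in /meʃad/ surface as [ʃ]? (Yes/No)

No

/ʃ/ (between /e/ and /a/) occurs between two vowels → [ʒ] by rule 1.
The actual realization is [ʒ], not [ʃ].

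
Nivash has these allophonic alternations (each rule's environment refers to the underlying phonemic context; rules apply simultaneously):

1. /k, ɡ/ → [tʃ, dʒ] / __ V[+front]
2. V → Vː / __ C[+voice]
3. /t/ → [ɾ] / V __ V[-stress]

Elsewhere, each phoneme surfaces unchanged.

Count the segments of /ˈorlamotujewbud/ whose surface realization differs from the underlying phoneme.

Segments that undergo a rule: /o/ → [oː] (rule 2); /a/ → [aː] (rule 2); /t/ → [ɾ] (rule 3); /u/ → [uː] (rule 2); /e/ → [eː] (rule 2); /u/ → [uː] (rule 2).
All other segments surface unchanged.

6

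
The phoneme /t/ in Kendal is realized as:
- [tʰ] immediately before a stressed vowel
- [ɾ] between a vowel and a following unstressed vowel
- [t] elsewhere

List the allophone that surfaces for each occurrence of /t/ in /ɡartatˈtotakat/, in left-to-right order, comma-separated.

Occurrence 1 (position 4): no conditioning environment matches → elsewhere allophone [t].
Occurrence 2 (position 6): no conditioning environment matches → elsewhere allophone [t].
Occurrence 3 (position 7): immediately before a stressed vowel → [tʰ].
Occurrence 4 (position 9): between a vowel and an unstressed vowel → [ɾ].
Occurrence 5 (position 13): no conditioning environment matches → elsewhere allophone [t].

[t], [t], [tʰ], [ɾ], [t]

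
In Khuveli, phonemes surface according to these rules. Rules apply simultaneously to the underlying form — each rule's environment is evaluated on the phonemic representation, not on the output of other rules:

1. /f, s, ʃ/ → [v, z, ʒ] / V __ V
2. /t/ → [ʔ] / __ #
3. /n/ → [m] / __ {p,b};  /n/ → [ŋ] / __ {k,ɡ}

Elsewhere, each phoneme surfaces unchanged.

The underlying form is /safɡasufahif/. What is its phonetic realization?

/s/ (word-initial) fails the environment for rule 1, so it stays [s].
/a/ — not in any rule's target class → [a].
/f/ — between /a/ and /ɡ/; rule 1 does not apply here → [f].
/ɡ/ (between /f/ and /a/): no rule targets it → [ɡ].
/a/ (between /ɡ/ and /s/) is unaffected → [a].
/s/ meets the environment for rule 1 (between two vowels) → [z].
/u/ stays [u].
/f/ (between /u/ and /a/): between two vowels, so rule 1 applies → [v].
/a/ (between /f/ and /h/) is unaffected → [a].
/h/ (between /a/ and /i/) is unaffected → [h].
/i/ — not in any rule's target class → [i].
/f/ (word-final): rule 1 targets it, but not between two vowels → unchanged [f].

[safɡazuvahif]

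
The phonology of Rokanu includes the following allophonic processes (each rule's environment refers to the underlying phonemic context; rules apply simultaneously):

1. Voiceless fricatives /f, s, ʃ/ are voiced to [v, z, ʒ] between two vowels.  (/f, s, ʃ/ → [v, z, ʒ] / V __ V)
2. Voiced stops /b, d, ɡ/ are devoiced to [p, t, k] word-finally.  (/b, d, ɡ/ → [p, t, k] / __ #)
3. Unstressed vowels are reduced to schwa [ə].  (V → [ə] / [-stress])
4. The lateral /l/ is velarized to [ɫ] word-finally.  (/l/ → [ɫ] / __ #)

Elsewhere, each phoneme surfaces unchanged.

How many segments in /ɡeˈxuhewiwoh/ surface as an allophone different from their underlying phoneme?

4

Segments that undergo a rule: /e/ → [ə] (rule 3); /e/ → [ə] (rule 3); /i/ → [ə] (rule 3); /o/ → [ə] (rule 3).
All other segments surface unchanged.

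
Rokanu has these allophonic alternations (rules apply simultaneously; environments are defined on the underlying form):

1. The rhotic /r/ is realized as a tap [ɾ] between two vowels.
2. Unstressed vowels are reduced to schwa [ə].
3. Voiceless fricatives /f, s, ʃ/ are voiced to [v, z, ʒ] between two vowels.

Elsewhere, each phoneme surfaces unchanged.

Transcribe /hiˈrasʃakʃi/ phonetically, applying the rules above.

/h/ (word-initial): no rule targets it → [h].
/i/ meets the environment for rule 2 (in an unstressed syllable) → [ə].
/r/ (between /i/ and /a/): between two vowels, so rule 1 applies → [ɾ].
/a/ — between /r/ and /s/; rule 2 does not apply here → [a].
/s/ (between /a/ and /ʃ/): rule 3 targets it, but not between two vowels → unchanged [s].
/ʃ/ (between /s/ and /a/) fails the environment for rule 3, so it stays [ʃ].
/a/ meets the environment for rule 2 (in an unstressed syllable) → [ə].
/k/ (between /a/ and /ʃ/): no rule targets it → [k].
/ʃ/ (between /k/ and /i/) fails the environment for rule 3, so it stays [ʃ].
/i/ — word-final, in an unstressed syllable — surfaces as [ə] (rule 2).

[həˈɾasʃəkʃə]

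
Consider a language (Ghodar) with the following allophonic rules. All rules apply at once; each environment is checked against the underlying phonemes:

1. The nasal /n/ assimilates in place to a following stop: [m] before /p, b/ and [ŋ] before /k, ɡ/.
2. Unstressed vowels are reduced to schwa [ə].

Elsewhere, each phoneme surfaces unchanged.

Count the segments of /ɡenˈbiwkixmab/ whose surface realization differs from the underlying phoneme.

Segments that undergo a rule: /e/ → [ə] (rule 2); /n/ → [m] (rule 1); /i/ → [ə] (rule 2); /a/ → [ə] (rule 2).
All other segments surface unchanged.

4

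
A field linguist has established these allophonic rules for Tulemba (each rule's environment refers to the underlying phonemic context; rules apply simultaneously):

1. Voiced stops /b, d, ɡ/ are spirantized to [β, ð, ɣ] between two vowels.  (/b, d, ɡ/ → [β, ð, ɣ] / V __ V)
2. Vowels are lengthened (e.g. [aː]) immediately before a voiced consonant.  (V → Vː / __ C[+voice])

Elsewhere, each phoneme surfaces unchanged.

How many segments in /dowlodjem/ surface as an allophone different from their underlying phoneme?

3

Segments that undergo a rule: /o/ → [oː] (rule 2); /o/ → [oː] (rule 2); /e/ → [eː] (rule 2).
All other segments surface unchanged.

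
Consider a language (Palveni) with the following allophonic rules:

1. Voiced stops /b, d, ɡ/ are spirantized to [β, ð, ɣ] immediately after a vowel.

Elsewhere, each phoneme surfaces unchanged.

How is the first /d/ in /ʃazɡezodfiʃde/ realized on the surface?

[ð]

Rule 1 applies to /d/ (between /o/ and /f/: immediately after a vowel) → [ð].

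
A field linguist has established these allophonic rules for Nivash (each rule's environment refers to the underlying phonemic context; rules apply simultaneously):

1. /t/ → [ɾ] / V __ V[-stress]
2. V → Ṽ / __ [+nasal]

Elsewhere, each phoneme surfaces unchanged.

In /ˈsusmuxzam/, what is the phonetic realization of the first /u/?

/u/ (between /s/ and /s/) is in the target of rule 2 but the environment (before a nasal consonant) is not met → [u].

[u]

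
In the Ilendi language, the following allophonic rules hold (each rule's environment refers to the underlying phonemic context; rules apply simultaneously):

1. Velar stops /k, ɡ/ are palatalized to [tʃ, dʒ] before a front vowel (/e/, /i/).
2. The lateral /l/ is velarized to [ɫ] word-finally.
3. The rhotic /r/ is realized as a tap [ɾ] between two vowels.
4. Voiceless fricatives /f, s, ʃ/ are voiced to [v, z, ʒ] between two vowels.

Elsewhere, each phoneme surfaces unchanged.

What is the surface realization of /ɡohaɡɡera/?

[ɡohaɡdʒeɾa]

/ɡ/ — word-initial; rule 1 does not apply here → [ɡ].
/o/ stays [o].
/h/ (between /o/ and /a/): no rule targets it → [h].
/a/ (between /h/ and /ɡ/): no rule targets it → [a].
/ɡ/ (between /a/ and /ɡ/) is in the target of rule 1 but the environment (before a front vowel) is not met → [ɡ].
Rule 1 applies to /ɡ/ (between /ɡ/ and /e/: before a front vowel) → [dʒ].
/e/ (between /ɡ/ and /r/): no rule targets it → [e].
/r/ (between /e/ and /a/) occurs between two vowels → [ɾ] by rule 3.
/a/ (word-final): no rule targets it → [a].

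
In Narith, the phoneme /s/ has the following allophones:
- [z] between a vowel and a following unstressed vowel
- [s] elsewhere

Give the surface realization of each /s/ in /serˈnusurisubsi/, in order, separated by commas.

Occurrence 1 (position 1): no conditioning environment matches → elsewhere allophone [s].
Occurrence 2 (position 6): between a vowel and a following unstressed vowel → [z].
Occurrence 3 (position 10): between a vowel and a following unstressed vowel → [z].
Occurrence 4 (position 13): no conditioning environment matches → elsewhere allophone [s].

[s], [z], [z], [s]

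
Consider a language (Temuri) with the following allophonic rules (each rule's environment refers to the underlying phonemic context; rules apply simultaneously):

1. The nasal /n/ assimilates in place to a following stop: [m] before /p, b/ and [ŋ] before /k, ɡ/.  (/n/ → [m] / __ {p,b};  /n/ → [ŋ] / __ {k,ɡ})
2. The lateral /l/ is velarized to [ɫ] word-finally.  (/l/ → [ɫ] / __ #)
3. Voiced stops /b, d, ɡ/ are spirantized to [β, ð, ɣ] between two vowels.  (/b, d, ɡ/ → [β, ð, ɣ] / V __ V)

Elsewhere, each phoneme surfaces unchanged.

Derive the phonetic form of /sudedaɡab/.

/s/ stays [s].
/u/ — not in any rule's target class → [u].
/d/ (between /u/ and /e/) occurs between two vowels → [ð] by rule 3.
/e/ (between /d/ and /d/): no rule targets it → [e].
/d/ (between /e/ and /a/): between two vowels, so rule 3 applies → [ð].
/a/ (between /d/ and /ɡ/) is unaffected → [a].
/ɡ/ — between /a/ and /a/, between two vowels — surfaces as [ɣ] (rule 3).
/a/ — not in any rule's target class → [a].
/b/ (word-final) is in the target of rule 3 but the environment (between two vowels) is not met → [b].

[suðeðaɣab]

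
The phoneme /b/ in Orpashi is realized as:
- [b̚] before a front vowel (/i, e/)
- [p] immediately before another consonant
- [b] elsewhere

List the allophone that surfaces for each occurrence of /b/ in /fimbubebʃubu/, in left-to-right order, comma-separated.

[b], [b̚], [p], [b]

Occurrence 1 (position 4): no conditioning environment matches → elsewhere allophone [b].
Occurrence 2 (position 6): before a front vowel (/i, e/) → [b̚].
Occurrence 3 (position 8): immediately before another consonant → [p].
Occurrence 4 (position 11): no conditioning environment matches → elsewhere allophone [b].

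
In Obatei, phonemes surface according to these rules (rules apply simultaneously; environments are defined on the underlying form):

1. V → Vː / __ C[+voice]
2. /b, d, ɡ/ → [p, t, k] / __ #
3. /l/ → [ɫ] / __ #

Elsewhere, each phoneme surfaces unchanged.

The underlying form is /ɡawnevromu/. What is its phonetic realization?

/ɡ/ — word-initial; rule 2 does not apply here → [ɡ].
/a/ meets the environment for rule 1 (before a voiced consonant) → [aː].
/w/ (between /a/ and /n/): no rule targets it → [w].
/n/ — not in any rule's target class → [n].
/e/ (between /n/ and /v/): before a voiced consonant, so rule 1 applies → [eː].
/v/ — not in any rule's target class → [v].
/r/ (between /v/ and /o/): no rule targets it → [r].
/o/ (between /r/ and /m/) occurs before a voiced consonant → [oː] by rule 1.
/m/ (between /o/ and /u/): no rule targets it → [m].
/u/ (word-final): rule 1 targets it, but not before a voiced consonant → unchanged [u].

[ɡaːwneːvroːmu]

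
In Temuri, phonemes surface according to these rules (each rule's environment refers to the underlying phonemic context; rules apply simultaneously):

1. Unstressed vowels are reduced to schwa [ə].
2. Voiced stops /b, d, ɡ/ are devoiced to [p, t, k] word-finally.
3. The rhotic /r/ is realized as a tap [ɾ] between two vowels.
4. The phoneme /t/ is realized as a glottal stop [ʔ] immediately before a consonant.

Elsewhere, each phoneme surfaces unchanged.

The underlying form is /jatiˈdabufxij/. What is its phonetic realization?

[jətəˈdabəfxəj]

/j/ — not in any rule's target class → [j].
/a/ — between /j/ and /t/, in an unstressed syllable — surfaces as [ə] (rule 1).
/t/ (between /a/ and /i/): rule 4 targets it, but not immediately before a consonant → unchanged [t].
/i/ — between /t/ and /d/, in an unstressed syllable — surfaces as [ə] (rule 1).
/d/ (between /i/ and /a/) fails the environment for rule 2, so it stays [d].
/a/ (between /d/ and /b/) is in the target of rule 1 but the environment (in an unstressed syllable) is not met → [a].
/b/ — between /a/ and /u/; rule 2 does not apply here → [b].
Rule 1 applies to /u/ (between /b/ and /f/: in an unstressed syllable) → [ə].
/f/ — not in any rule's target class → [f].
/x/ stays [x].
/i/ — between /x/ and /j/, in an unstressed syllable — surfaces as [ə] (rule 1).
/j/ stays [j].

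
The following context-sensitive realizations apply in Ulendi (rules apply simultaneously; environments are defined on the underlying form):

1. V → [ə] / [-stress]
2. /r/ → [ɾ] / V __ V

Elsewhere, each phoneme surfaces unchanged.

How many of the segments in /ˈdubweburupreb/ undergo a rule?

Segments that undergo a rule: /e/ → [ə] (rule 1); /u/ → [ə] (rule 1); /r/ → [ɾ] (rule 2); /u/ → [ə] (rule 1); /e/ → [ə] (rule 1).
All other segments surface unchanged.

5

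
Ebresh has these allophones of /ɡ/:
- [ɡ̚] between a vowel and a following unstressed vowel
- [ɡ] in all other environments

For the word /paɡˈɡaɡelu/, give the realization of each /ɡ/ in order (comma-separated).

[ɡ], [ɡ], [ɡ̚]

Occurrence 1 (position 3): no conditioning environment matches → elsewhere allophone [ɡ].
Occurrence 2 (position 4): no conditioning environment matches → elsewhere allophone [ɡ].
Occurrence 3 (position 6): between a vowel and a following unstressed vowel → [ɡ̚].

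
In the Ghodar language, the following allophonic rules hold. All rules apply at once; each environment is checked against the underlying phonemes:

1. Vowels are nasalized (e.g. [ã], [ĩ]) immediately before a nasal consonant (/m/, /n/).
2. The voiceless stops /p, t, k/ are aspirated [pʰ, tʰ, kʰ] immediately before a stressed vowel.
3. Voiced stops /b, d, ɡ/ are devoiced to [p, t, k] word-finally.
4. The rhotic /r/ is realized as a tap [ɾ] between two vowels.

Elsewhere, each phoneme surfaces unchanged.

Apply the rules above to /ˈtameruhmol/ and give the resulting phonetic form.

[ˈtʰãmeɾuhmol]

/t/ (word-initial) occurs immediately before a stressed vowel → [tʰ] by rule 2.
/a/ (between /t/ and /m/) occurs before a nasal consonant → [ã] by rule 1.
/m/ (between /a/ and /e/) is unaffected → [m].
/e/ — between /m/ and /r/; rule 1 does not apply here → [e].
Rule 4 applies to /r/ (between /e/ and /u/: between two vowels) → [ɾ].
/u/ — between /r/ and /h/; rule 1 does not apply here → [u].
/h/ (between /u/ and /m/): no rule targets it → [h].
/m/ (between /h/ and /o/) is unaffected → [m].
/o/ (between /m/ and /l/) fails the environment for rule 1, so it stays [o].
/l/ — not in any rule's target class → [l].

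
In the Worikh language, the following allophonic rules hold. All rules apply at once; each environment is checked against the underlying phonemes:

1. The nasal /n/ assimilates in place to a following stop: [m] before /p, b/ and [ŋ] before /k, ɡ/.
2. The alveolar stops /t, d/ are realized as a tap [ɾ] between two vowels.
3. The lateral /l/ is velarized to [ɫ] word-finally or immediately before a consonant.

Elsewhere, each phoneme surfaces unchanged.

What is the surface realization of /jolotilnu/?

/j/ stays [j].
/o/ (between /j/ and /l/): no rule targets it → [o].
/l/ (between /o/ and /o/): rule 3 targets it, but not word-finally or immediately before a consonant → unchanged [l].
/o/ (between /l/ and /t/): no rule targets it → [o].
Rule 2 applies to /t/ (between /o/ and /i/: between two vowels) → [ɾ].
/i/ (between /t/ and /l/): no rule targets it → [i].
/l/ (between /i/ and /n/) occurs word-finally or immediately before a consonant → [ɫ] by rule 3.
/n/ — between /l/ and /u/; rule 1 does not apply here → [n].
/u/ (word-final) is unaffected → [u].

[joloɾiɫnu]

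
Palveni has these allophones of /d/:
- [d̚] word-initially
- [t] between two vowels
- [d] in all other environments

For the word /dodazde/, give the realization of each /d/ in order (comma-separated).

Occurrence 1 (position 1): word-initially → [d̚].
Occurrence 2 (position 3): between two vowels → [t].
Occurrence 3 (position 6): no conditioning environment matches → elsewhere allophone [d].

[d̚], [t], [d]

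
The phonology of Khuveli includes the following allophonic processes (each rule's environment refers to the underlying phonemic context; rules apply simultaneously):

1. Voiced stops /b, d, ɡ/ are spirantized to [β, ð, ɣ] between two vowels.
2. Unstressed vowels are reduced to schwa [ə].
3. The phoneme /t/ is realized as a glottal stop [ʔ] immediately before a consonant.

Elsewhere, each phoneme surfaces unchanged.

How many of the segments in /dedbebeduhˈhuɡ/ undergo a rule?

6

Segments that undergo a rule: /e/ → [ə] (rule 2); /e/ → [ə] (rule 2); /b/ → [β] (rule 1); /e/ → [ə] (rule 2); /d/ → [ð] (rule 1); /u/ → [ə] (rule 2).
All other segments surface unchanged.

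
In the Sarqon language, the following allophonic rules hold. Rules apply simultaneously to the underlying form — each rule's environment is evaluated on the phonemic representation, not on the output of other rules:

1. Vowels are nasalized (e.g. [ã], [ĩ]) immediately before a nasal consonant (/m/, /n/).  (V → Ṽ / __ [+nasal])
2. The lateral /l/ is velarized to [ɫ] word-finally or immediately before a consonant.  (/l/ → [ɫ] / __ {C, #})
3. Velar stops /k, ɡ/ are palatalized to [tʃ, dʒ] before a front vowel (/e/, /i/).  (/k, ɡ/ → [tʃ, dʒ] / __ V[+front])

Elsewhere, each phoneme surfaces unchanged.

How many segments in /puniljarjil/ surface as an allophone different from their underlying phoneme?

3

Segments that undergo a rule: /u/ → [ũ] (rule 1); /l/ → [ɫ] (rule 2); /l/ → [ɫ] (rule 2).
All other segments surface unchanged.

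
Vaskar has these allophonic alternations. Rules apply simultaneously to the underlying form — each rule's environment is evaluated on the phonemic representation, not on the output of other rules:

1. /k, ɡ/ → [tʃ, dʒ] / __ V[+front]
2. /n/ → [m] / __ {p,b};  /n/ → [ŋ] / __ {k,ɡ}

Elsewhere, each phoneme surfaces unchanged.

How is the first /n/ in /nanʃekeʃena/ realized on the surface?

[n]

/n/ (word-initial) is in the target of rule 2 but the environment (before a labial or velar stop) is not met → [n].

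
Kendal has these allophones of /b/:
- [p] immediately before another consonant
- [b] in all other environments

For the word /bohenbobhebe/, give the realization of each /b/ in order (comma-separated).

[b], [b], [p], [b]

Occurrence 1 (position 1): no conditioning environment matches → elsewhere allophone [b].
Occurrence 2 (position 6): no conditioning environment matches → elsewhere allophone [b].
Occurrence 3 (position 8): immediately before another consonant → [p].
Occurrence 4 (position 11): no conditioning environment matches → elsewhere allophone [b].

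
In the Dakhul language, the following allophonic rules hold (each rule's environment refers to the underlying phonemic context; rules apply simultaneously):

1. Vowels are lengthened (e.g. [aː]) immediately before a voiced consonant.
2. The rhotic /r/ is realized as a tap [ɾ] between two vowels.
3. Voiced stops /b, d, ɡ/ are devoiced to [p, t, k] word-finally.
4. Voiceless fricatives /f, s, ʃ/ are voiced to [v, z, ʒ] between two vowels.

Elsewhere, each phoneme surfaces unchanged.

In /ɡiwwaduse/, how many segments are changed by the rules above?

3

Segments that undergo a rule: /i/ → [iː] (rule 1); /a/ → [aː] (rule 1); /s/ → [z] (rule 4).
All other segments surface unchanged.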